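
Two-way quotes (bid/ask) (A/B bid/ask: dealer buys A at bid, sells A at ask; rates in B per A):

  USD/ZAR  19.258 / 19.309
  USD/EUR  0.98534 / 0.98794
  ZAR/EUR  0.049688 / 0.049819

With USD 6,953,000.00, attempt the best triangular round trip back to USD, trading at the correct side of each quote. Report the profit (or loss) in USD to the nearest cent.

Best loop USD → EUR → ZAR → USD:
USD 6,953,000.00 × 0.98534 (sell USD at bid) = EUR 6,851,069.02
EUR 6,851,069.02 ÷ 0.049819 (buy ZAR at ask) = ZAR 137,519,199.90
ZAR 137,519,199.90 ÷ 19.309 (buy USD at ask) = USD 7,122,025.99

Net profit: USD 169,025.99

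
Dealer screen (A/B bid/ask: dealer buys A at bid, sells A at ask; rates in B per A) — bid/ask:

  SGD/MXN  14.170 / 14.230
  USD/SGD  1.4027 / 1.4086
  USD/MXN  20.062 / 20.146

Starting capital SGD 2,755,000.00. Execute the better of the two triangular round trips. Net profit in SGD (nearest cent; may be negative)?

Best loop SGD → USD → MXN → SGD:
SGD 2,755,000.00 ÷ 1.4086 (buy USD at ask) = USD 1,955,842.68
USD 1,955,842.68 × 20.062 (sell USD at bid) = MXN 39,238,115.86
MXN 39,238,115.86 ÷ 14.230 (buy SGD at ask) = SGD 2,757,422.06

Net profit: SGD 2,422.06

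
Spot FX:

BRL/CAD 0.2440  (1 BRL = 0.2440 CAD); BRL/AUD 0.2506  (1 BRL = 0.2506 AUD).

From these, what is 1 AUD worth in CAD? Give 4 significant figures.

AUD/CAD = 0.9737

1 AUD ÷ 0.2506 = 3.99042 BRL
3.99042 BRL × 0.2440 = 0.973663 CAD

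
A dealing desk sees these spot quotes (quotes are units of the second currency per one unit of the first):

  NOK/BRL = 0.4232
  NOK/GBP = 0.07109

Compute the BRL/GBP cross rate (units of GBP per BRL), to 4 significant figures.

1 BRL ÷ 0.4232 = 2.36295 NOK
2.36295 NOK × 0.07109 = 0.167982 GBP

BRL/GBP = 0.1680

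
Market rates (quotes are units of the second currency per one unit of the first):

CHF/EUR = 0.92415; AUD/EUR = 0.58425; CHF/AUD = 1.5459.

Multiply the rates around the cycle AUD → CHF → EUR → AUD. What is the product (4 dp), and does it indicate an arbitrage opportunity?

Around AUD → CHF → EUR → AUD: 1 ÷ 1.5459 × 0.92415 ÷ 0.58425 = 1.023204
Product > 1; profitable direction is AUD → CHF → EUR → AUD.

1.0232 (arbitrage exists)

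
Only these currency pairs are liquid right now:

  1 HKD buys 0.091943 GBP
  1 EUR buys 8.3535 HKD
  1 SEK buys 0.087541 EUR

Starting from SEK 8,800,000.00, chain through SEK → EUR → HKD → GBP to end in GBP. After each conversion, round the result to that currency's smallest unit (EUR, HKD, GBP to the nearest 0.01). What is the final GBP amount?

GBP 591,672.42

SEK 8,800,000.00 × 0.087541 = EUR 770,360.80
EUR 770,360.80 × 8.3535 = HKD 6,435,208.94
HKD 6,435,208.94 × 0.091943 = GBP 591,672.42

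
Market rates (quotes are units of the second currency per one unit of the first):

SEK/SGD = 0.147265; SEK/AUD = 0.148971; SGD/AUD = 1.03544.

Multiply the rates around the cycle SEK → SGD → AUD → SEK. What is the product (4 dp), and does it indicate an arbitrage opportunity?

Around SEK → SGD → AUD → SEK: 1 × 0.147265 × 1.03544 ÷ 0.148971 = 1.023582
Product > 1; profitable direction is SEK → SGD → AUD → SEK.

1.0236 (arbitrage exists)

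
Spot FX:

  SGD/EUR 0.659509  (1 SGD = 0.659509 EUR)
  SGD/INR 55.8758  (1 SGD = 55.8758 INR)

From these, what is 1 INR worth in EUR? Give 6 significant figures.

INR/EUR = 0.0118031

1 INR ÷ 55.8758 = 0.0178968 SGD
0.0178968 SGD × 0.659509 = 0.0118031 EUR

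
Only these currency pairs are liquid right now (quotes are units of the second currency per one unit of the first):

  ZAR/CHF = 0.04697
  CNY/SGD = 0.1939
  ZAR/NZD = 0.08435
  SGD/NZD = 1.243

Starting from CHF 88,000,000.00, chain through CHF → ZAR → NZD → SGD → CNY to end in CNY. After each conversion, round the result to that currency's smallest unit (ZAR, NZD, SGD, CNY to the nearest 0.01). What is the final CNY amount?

CHF 88,000,000.00 ÷ 0.04697 = ZAR 1,873,536,299.77
ZAR 1,873,536,299.77 × 0.08435 = NZD 158,032,786.89
NZD 158,032,786.89 ÷ 1.243 = SGD 127,138,203.45
SGD 127,138,203.45 ÷ 0.1939 = CNY 655,689,548.48

CNY 655,689,548.48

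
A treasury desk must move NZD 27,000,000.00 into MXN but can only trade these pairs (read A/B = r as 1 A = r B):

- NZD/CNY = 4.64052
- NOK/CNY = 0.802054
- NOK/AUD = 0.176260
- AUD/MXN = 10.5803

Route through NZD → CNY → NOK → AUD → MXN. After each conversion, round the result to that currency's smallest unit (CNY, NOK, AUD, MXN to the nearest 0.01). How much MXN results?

NZD 27,000,000.00 × 4.64052 = CNY 125,294,040.00
CNY 125,294,040.00 ÷ 0.802054 = NOK 156,216,464.23
NOK 156,216,464.23 × 0.176260 = AUD 27,534,713.99
AUD 27,534,713.99 × 10.5803 = MXN 291,325,534.43

MXN 291,325,534.43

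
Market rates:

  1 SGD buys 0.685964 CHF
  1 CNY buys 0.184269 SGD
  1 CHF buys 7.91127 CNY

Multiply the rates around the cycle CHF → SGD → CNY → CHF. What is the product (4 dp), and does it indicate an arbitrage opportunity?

Around CHF → SGD → CNY → CHF: 1 ÷ 0.685964 ÷ 0.184269 ÷ 7.91127 = 1.000000
Product ≈ 1 (deviation 0.000%, within rounding noise).

1.0000 (no arbitrage)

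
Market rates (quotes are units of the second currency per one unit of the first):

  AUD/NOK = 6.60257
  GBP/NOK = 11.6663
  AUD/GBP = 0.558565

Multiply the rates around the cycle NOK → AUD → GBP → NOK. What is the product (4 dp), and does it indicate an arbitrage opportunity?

0.9869 (arbitrage exists)

Around NOK → AUD → GBP → NOK: 1 ÷ 6.60257 × 0.558565 × 11.6663 = 0.986947
Product < 1; profitable direction is NOK → GBP → AUD → NOK.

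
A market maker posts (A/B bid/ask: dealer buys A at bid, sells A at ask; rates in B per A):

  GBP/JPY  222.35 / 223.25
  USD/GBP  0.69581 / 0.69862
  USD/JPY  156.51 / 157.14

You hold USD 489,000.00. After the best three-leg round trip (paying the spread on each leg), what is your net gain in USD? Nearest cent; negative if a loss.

Net profit: USD 1,702.72

Best loop USD → JPY → GBP → USD:
USD 489,000.00 × 156.51 (sell USD at bid) = JPY 76,533,390
JPY 76,533,390 ÷ 223.25 (buy GBP at ask) = GBP 342,814.74
GBP 342,814.74 ÷ 0.69862 (buy USD at ask) = USD 490,702.72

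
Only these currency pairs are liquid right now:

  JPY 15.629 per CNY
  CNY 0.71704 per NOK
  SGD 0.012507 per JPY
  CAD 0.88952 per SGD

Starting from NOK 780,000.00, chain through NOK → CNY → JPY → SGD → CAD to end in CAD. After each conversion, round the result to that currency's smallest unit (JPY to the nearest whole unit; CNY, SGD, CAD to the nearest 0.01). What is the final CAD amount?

CAD 97,247.41

NOK 780,000.00 × 0.71704 = CNY 559,291.20
CNY 559,291.20 × 15.629 = JPY 8,741,162
JPY 8,741,162 × 0.012507 = SGD 109,325.71
SGD 109,325.71 × 0.88952 = CAD 97,247.41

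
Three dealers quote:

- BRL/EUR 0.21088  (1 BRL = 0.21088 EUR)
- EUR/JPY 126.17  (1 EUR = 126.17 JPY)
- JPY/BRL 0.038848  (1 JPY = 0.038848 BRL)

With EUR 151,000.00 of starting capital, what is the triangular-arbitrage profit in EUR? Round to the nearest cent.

Profit: EUR 5,076.35

Profitable loop is EUR → JPY → BRL → EUR:
EUR 151,000.00 × 126.17 = JPY 19,051,670
JPY 19,051,670 × 0.038848 = BRL 740,119.28
BRL 740,119.28 × 0.21088 = EUR 156,076.35
Profit = EUR 156,076.35 − EUR 151,000.00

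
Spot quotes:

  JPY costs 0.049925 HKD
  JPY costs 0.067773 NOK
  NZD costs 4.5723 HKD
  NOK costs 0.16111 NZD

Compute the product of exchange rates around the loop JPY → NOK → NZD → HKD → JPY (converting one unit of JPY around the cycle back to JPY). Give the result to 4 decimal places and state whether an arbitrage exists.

1.0000 (no arbitrage)

Around JPY → NOK → NZD → HKD → JPY: 1 × 0.067773 × 0.16111 × 4.5723 ÷ 0.049925 = 0.999990
Product ≈ 1 (deviation 0.001%, within rounding noise).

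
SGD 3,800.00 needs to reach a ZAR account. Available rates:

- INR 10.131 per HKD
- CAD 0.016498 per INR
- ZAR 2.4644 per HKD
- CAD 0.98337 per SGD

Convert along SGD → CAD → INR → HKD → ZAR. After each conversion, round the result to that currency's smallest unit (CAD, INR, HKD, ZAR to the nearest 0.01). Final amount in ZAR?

SGD 3,800.00 × 0.98337 = CAD 3,736.81
CAD 3,736.81 ÷ 0.016498 = INR 226,500.79
INR 226,500.79 ÷ 10.131 = HKD 22,357.20
HKD 22,357.20 × 2.4644 = ZAR 55,097.08

ZAR 55,097.08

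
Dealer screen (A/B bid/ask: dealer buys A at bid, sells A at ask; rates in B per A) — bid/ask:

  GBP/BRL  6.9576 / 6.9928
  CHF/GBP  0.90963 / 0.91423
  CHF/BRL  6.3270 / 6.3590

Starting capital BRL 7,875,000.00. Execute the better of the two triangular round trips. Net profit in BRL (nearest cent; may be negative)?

Best loop BRL → CHF → GBP → BRL:
BRL 7,875,000.00 ÷ 6.3590 (buy CHF at ask) = CHF 1,238,402.26
CHF 1,238,402.26 × 0.90963 (sell CHF at bid) = GBP 1,126,487.85
GBP 1,126,487.85 × 6.9576 (sell GBP at bid) = BRL 7,837,651.88

Net result: BRL -37,348.12 (no profitable arbitrage after spreads)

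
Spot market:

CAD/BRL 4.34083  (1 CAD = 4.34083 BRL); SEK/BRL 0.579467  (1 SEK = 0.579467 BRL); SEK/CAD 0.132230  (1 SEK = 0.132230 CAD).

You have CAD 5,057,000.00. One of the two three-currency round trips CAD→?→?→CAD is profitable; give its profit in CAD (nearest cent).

Profit: CAD 48,272.01

Profitable loop is CAD → SEK → BRL → CAD:
CAD 5,057,000.00 ÷ 0.132230 = SEK 38,243,968.84
SEK 38,243,968.84 × 0.579467 = BRL 22,161,117.89
BRL 22,161,117.89 ÷ 4.34083 = CAD 5,105,272.01
Profit = CAD 5,105,272.01 − CAD 5,057,000.00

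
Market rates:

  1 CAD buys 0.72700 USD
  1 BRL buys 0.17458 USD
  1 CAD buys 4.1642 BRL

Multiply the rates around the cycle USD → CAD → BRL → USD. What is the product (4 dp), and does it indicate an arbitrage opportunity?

Around USD → CAD → BRL → USD: 1 ÷ 0.72700 × 4.1642 × 0.17458 = 0.999981
Product ≈ 1 (deviation 0.002%, within rounding noise).

1.0000 (no arbitrage)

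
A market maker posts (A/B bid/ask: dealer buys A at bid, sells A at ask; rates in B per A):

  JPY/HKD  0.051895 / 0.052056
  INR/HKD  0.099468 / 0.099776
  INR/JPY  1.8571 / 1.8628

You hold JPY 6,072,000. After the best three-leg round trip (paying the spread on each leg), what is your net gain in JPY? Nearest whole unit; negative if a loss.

Best loop JPY → INR → HKD → JPY:
JPY 6,072,000 ÷ 1.8628 (buy INR at ask) = INR 3,259,609.19
INR 3,259,609.19 × 0.099468 (sell INR at bid) = HKD 324,226.81
HKD 324,226.81 ÷ 0.052056 (buy JPY at ask) = JPY 6,228,423

Net profit: JPY 156,423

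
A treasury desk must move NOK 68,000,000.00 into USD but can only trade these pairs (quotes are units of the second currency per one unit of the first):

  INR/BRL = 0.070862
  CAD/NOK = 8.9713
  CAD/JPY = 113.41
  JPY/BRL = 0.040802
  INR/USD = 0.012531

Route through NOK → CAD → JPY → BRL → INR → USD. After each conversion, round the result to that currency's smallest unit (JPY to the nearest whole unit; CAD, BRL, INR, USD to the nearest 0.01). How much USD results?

USD 6,202,384.12

NOK 68,000,000.00 ÷ 8.9713 = CAD 7,579,726.46
CAD 7,579,726.46 × 113.41 = JPY 859,616,778
JPY 859,616,778 × 0.040802 = BRL 35,074,083.78
BRL 35,074,083.78 ÷ 0.070862 = INR 494,963,221.19
INR 494,963,221.19 × 0.012531 = USD 6,202,384.12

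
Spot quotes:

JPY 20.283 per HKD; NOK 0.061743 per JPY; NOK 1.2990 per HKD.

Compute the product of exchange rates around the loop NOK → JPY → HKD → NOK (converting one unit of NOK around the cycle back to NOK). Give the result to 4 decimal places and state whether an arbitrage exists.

1.0373 (arbitrage exists)

Around NOK → JPY → HKD → NOK: 1 ÷ 0.061743 ÷ 20.283 × 1.2990 = 1.037264
Product > 1; profitable direction is NOK → JPY → HKD → NOK.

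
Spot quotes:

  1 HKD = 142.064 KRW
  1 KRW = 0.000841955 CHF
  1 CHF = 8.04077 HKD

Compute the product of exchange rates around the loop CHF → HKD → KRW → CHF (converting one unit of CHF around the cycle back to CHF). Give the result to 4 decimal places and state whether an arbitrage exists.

Around CHF → HKD → KRW → CHF: 1 × 8.04077 × 142.064 × 0.000841955 = 0.961769
Product < 1; profitable direction is CHF → KRW → HKD → CHF.

0.9618 (arbitrage exists)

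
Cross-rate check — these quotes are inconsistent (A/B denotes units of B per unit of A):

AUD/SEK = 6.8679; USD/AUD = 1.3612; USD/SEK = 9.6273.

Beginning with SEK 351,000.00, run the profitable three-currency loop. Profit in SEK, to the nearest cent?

Profit: SEK 10,464.56

Profitable loop is SEK → AUD → USD → SEK:
SEK 351,000.00 ÷ 6.8679 = AUD 51,107.33
AUD 51,107.33 ÷ 1.3612 = USD 37,545.79
USD 37,545.79 × 9.6273 = SEK 361,464.56
Profit = SEK 361,464.56 − SEK 351,000.00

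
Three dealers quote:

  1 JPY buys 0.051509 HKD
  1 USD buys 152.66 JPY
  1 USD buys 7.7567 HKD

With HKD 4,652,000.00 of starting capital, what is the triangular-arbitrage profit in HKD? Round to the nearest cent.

Profit: HKD 63,970.59

Profitable loop is HKD → USD → JPY → HKD:
HKD 4,652,000.00 ÷ 7.7567 = USD 599,739.58
USD 599,739.58 × 152.66 = JPY 91,556,244
JPY 91,556,244 × 0.051509 = HKD 4,715,970.59
Profit = HKD 4,715,970.59 − HKD 4,652,000.00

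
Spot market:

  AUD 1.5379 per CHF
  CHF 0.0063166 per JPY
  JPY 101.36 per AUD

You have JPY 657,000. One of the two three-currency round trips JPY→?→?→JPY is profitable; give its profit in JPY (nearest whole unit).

Profitable loop is JPY → AUD → CHF → JPY:
JPY 657,000 ÷ 101.36 = AUD 6,481.85
AUD 6,481.85 ÷ 1.5379 = CHF 4,214.74
CHF 4,214.74 ÷ 0.0063166 = JPY 667,248
Profit = JPY 667,248 − JPY 657,000

Profit: JPY 10,248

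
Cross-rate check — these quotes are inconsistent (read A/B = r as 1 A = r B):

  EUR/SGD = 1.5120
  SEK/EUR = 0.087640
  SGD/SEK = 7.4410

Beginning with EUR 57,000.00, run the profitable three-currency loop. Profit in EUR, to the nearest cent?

Profit: EUR 808.19

Profitable loop is EUR → SEK → SGD → EUR:
EUR 57,000.00 ÷ 0.087640 = SEK 650,387.95
SEK 650,387.95 ÷ 7.4410 = SGD 87,405.99
SGD 87,405.99 ÷ 1.5120 = EUR 57,808.19
Profit = EUR 57,808.19 − EUR 57,000.00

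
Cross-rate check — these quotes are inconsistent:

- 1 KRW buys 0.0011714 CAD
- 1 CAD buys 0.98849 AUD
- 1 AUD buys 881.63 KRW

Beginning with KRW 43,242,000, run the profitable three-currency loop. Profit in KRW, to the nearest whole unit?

Profitable loop is KRW → CAD → AUD → KRW:
KRW 43,242,000 × 0.0011714 = CAD 50,653.68
CAD 50,653.68 × 0.98849 = AUD 50,070.65
AUD 50,070.65 × 881.63 = KRW 44,143,792
Profit = KRW 44,143,792 − KRW 43,242,000

Profit: KRW 901,792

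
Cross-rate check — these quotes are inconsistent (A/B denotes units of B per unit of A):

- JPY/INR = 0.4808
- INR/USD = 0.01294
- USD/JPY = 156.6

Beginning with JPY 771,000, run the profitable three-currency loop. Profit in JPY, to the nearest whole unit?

Profit: JPY 20,341

Profitable loop is JPY → USD → INR → JPY:
JPY 771,000 ÷ 156.6 = USD 4,923.37
USD 4,923.37 ÷ 0.01294 = INR 380,476.94
INR 380,476.94 ÷ 0.4808 = JPY 791,341
Profit = JPY 791,341 − JPY 771,000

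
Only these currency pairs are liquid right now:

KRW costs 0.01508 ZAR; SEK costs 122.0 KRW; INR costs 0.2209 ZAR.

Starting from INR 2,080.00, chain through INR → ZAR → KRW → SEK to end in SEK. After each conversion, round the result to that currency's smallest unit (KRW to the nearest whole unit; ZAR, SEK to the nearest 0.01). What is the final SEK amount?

INR 2,080.00 × 0.2209 = ZAR 459.47
ZAR 459.47 ÷ 0.01508 = KRW 30,469
KRW 30,469 ÷ 122.0 = SEK 249.75

SEK 249.75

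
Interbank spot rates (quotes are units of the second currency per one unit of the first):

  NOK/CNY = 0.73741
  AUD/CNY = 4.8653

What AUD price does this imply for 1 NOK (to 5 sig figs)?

1 NOK × 0.73741 = 0.73741 CNY
0.73741 CNY ÷ 4.8653 = 0.151565 AUD

NOK/AUD = 0.15157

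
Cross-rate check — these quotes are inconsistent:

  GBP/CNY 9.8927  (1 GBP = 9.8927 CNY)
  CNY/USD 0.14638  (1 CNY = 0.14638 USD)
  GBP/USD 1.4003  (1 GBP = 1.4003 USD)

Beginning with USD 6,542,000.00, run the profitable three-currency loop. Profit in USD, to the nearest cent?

Profit: USD 223,284.01

Profitable loop is USD → GBP → CNY → USD:
USD 6,542,000.00 ÷ 1.4003 = GBP 4,671,856.03
GBP 4,671,856.03 × 9.8927 = CNY 46,217,270.16
CNY 46,217,270.16 × 0.14638 = USD 6,765,284.01
Profit = USD 6,765,284.01 − USD 6,542,000.00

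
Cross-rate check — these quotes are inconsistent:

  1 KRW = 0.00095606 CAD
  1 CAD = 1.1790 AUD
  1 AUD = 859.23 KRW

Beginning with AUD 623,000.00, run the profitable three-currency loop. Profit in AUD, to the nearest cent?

Profit: AUD 20,249.80

Profitable loop is AUD → CAD → KRW → AUD:
AUD 623,000.00 ÷ 1.1790 = CAD 528,413.91
CAD 528,413.91 ÷ 0.00095606 = KRW 552,699,527
KRW 552,699,527 ÷ 859.23 = AUD 643,249.80
Profit = AUD 643,249.80 − AUD 623,000.00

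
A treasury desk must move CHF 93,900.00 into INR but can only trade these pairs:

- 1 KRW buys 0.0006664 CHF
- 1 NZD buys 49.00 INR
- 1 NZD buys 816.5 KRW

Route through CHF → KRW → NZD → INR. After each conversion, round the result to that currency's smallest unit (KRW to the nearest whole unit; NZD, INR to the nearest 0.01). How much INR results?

CHF 93,900.00 ÷ 0.0006664 = KRW 140,906,363
KRW 140,906,363 ÷ 816.5 = NZD 172,573.62
NZD 172,573.62 × 49.00 = INR 8,456,107.38

INR 8,456,107.38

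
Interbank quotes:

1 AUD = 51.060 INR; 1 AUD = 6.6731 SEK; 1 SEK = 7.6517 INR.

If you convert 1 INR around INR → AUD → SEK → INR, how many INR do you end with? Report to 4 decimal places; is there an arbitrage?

1.0000 (no arbitrage)

Around INR → AUD → SEK → INR: 1 ÷ 51.060 × 6.6731 × 7.6517 = 1.000011
Product ≈ 1 (deviation 0.001%, within rounding noise).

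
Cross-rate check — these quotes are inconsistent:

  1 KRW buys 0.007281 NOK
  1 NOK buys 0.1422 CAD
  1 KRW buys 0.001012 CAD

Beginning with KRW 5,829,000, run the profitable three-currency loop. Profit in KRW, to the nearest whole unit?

Profit: KRW 134,540

Profitable loop is KRW → NOK → CAD → KRW:
KRW 5,829,000 × 0.007281 = NOK 42,440.95
NOK 42,440.95 × 0.1422 = CAD 6,035.10
CAD 6,035.10 ÷ 0.001012 = KRW 5,963,540
Profit = KRW 5,963,540 − KRW 5,829,000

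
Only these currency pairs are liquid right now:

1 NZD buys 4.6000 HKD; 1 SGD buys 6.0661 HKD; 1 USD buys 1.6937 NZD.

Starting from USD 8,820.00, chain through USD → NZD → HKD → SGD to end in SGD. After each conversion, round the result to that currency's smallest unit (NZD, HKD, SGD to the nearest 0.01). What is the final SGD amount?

USD 8,820.00 × 1.6937 = NZD 14,938.43
NZD 14,938.43 × 4.6000 = HKD 68,716.78
HKD 68,716.78 ÷ 6.0661 = SGD 11,328.00

SGD 11,328.00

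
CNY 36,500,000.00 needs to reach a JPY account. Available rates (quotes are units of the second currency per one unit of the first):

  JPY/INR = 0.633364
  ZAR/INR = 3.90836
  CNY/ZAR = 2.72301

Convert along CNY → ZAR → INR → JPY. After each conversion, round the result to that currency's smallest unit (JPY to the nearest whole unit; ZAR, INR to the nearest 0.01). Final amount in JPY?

CNY 36,500,000.00 × 2.72301 = ZAR 99,389,865.00
ZAR 99,389,865.00 × 3.90836 = INR 388,451,372.77
INR 388,451,372.77 ÷ 0.633364 = JPY 613,314,575

JPY 613,314,575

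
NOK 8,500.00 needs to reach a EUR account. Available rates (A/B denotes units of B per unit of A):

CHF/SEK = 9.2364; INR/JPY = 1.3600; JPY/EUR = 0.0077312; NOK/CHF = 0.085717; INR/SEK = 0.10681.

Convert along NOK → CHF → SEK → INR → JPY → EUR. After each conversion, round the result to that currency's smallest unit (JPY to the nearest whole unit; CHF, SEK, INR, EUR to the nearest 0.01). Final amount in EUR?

NOK 8,500.00 × 0.085717 = CHF 728.59
CHF 728.59 × 9.2364 = SEK 6,729.55
SEK 6,729.55 ÷ 0.10681 = INR 63,004.87
INR 63,004.87 × 1.3600 = JPY 85,687
JPY 85,687 × 0.0077312 = EUR 662.46

EUR 662.46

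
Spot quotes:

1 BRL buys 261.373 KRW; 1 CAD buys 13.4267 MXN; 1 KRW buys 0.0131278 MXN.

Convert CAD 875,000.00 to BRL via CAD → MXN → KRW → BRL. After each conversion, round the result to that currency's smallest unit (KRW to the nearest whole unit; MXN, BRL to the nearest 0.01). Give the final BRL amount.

BRL 3,423,928.32

CAD 875,000.00 × 13.4267 = MXN 11,748,362.50
MXN 11,748,362.50 ÷ 0.0131278 = KRW 894,922,417
KRW 894,922,417 ÷ 261.373 = BRL 3,423,928.32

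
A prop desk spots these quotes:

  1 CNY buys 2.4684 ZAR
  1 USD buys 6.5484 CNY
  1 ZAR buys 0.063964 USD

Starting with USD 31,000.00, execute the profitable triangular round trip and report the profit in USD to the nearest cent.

Profitable loop is USD → CNY → ZAR → USD:
USD 31,000.00 × 6.5484 = CNY 203,000.40
CNY 203,000.40 × 2.4684 = ZAR 501,086.19
ZAR 501,086.19 × 0.063964 = USD 32,051.48
Profit = USD 32,051.48 − USD 31,000.00

Profit: USD 1,051.48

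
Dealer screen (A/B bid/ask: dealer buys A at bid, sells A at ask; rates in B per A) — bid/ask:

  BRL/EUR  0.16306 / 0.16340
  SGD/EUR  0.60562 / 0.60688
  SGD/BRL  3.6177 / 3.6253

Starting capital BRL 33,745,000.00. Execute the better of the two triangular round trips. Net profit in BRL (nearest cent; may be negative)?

Net profit: BRL 754,566.51

Best loop BRL → SGD → EUR → BRL:
BRL 33,745,000.00 ÷ 3.6253 (buy SGD at ask) = SGD 9,308,195.18
SGD 9,308,195.18 × 0.60562 (sell SGD at bid) = EUR 5,637,229.17
EUR 5,637,229.17 ÷ 0.16340 (buy BRL at ask) = BRL 34,499,566.51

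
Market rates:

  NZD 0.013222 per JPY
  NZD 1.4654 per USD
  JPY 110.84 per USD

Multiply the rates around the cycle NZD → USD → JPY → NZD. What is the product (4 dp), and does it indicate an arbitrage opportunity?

1.0001 (no arbitrage)

Around NZD → USD → JPY → NZD: 1 ÷ 1.4654 × 110.84 × 0.013222 = 1.000086
Product ≈ 1 (deviation 0.009%, within rounding noise).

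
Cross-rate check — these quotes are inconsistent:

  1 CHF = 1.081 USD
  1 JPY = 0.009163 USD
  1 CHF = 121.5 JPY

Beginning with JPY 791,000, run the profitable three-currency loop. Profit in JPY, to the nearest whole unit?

Profitable loop is JPY → USD → CHF → JPY:
JPY 791,000 × 0.009163 = USD 7,247.93
USD 7,247.93 ÷ 1.081 = CHF 6,704.84
CHF 6,704.84 × 121.5 = JPY 814,638
Profit = JPY 814,638 − JPY 791,000

Profit: JPY 23,638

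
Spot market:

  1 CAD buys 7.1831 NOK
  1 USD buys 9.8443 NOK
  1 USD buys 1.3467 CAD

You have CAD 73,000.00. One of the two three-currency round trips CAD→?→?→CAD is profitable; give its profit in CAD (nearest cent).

Profit: CAD 1,289.07

Profitable loop is CAD → USD → NOK → CAD:
CAD 73,000.00 ÷ 1.3467 = USD 54,206.58
USD 54,206.58 × 9.8443 = NOK 533,625.83
NOK 533,625.83 ÷ 7.1831 = CAD 74,289.07
Profit = CAD 74,289.07 − CAD 73,000.00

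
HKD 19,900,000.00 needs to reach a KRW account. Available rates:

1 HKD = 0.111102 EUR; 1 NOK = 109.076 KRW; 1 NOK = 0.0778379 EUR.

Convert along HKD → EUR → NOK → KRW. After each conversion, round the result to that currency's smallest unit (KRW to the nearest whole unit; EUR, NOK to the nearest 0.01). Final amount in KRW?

KRW 3,098,225,656

HKD 19,900,000.00 × 0.111102 = EUR 2,210,929.80
EUR 2,210,929.80 ÷ 0.0778379 = NOK 28,404,283.77
NOK 28,404,283.77 × 109.076 = KRW 3,098,225,656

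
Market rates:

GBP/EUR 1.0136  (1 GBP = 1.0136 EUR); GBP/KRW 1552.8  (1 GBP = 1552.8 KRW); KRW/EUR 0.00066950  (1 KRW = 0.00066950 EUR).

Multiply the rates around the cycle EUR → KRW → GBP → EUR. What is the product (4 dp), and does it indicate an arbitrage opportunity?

Around EUR → KRW → GBP → EUR: 1 ÷ 0.00066950 ÷ 1552.8 × 1.0136 = 0.974991
Product < 1; profitable direction is EUR → GBP → KRW → EUR.

0.9750 (arbitrage exists)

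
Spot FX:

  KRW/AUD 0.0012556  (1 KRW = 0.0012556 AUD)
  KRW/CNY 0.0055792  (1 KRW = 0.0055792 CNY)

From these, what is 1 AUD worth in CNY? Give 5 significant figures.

1 AUD ÷ 0.0012556 = 796.432 KRW
796.432 KRW × 0.0055792 = 4.44345 CNY

AUD/CNY = 4.4435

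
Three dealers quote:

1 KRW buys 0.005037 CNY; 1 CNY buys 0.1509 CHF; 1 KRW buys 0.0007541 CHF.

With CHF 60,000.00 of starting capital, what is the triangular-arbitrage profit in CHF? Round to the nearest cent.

Profit: CHF 476.06

Profitable loop is CHF → KRW → CNY → CHF:
CHF 60,000.00 ÷ 0.0007541 = KRW 79,565,044
KRW 79,565,044 × 0.005037 = CNY 400,769.13
CNY 400,769.13 × 0.1509 = CHF 60,476.06
Profit = CHF 60,476.06 − CHF 60,000.00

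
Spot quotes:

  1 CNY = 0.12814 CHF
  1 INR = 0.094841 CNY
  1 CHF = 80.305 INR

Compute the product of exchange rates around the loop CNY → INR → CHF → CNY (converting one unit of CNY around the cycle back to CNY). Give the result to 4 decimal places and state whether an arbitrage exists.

1.0247 (arbitrage exists)

Around CNY → INR → CHF → CNY: 1 ÷ 0.094841 ÷ 80.305 ÷ 0.12814 = 1.024652
Product > 1; profitable direction is CNY → INR → CHF → CNY.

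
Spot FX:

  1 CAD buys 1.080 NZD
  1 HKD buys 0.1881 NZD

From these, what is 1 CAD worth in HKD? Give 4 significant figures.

CAD/HKD = 5.742

1 CAD × 1.080 = 1.08 NZD
1.08 NZD ÷ 0.1881 = 5.74163 HKD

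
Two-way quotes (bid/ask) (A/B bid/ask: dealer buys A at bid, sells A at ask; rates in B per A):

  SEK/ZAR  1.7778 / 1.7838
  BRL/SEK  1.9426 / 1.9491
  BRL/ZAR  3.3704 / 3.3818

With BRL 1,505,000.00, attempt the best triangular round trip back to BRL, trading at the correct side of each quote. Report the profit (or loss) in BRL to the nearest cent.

Net profit: BRL 31,932.76

Best loop BRL → SEK → ZAR → BRL:
BRL 1,505,000.00 × 1.9426 (sell BRL at bid) = SEK 2,923,613.00
SEK 2,923,613.00 × 1.7778 (sell SEK at bid) = ZAR 5,197,599.19
ZAR 5,197,599.19 ÷ 3.3818 (buy BRL at ask) = BRL 1,536,932.76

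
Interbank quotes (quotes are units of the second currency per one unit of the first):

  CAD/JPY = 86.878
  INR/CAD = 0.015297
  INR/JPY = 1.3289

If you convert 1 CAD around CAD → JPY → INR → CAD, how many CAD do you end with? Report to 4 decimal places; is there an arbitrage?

1.0001 (no arbitrage)

Around CAD → JPY → INR → CAD: 1 × 86.878 ÷ 1.3289 × 0.015297 = 1.000055
Product ≈ 1 (deviation 0.005%, within rounding noise).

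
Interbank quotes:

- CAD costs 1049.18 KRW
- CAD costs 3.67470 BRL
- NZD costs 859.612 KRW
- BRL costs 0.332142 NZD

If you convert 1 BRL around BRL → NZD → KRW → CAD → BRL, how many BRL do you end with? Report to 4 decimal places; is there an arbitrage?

Around BRL → NZD → KRW → CAD → BRL: 1 × 0.332142 × 859.612 ÷ 1049.18 × 3.67470 = 0.999996
Product ≈ 1 (deviation 0.000%, within rounding noise).

1.0000 (no arbitrage)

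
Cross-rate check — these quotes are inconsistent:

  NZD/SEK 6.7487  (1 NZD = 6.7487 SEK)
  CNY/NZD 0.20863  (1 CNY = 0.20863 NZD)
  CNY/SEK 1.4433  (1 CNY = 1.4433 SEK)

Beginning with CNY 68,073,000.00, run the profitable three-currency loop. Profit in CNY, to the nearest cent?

Profit: CNY 1,707,587.45

Profitable loop is CNY → SEK → NZD → CNY:
CNY 68,073,000.00 × 1.4433 = SEK 98,249,760.90
SEK 98,249,760.90 ÷ 6.7487 = NZD 14,558,323.96
NZD 14,558,323.96 ÷ 0.20863 = CNY 69,780,587.45
Profit = CNY 69,780,587.45 − CNY 68,073,000.00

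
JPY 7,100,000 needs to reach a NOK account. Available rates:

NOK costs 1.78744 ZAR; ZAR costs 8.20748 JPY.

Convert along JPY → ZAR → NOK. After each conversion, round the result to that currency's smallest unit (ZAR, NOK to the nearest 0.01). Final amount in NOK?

JPY 7,100,000 ÷ 8.20748 = ZAR 865,064.55
ZAR 865,064.55 ÷ 1.78744 = NOK 483,968.44

NOK 483,968.44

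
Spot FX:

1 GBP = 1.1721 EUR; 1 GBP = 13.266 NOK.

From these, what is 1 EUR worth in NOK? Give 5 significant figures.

EUR/NOK = 11.318

1 EUR ÷ 1.1721 = 0.85317 GBP
0.85317 GBP × 13.266 = 11.3181 NOK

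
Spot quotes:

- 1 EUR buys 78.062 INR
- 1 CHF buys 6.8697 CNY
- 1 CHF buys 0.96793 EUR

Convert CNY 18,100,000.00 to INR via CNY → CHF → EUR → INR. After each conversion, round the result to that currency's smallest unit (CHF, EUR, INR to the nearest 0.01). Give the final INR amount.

CNY 18,100,000.00 ÷ 6.8697 = CHF 2,634,758.43
CHF 2,634,758.43 × 0.96793 = EUR 2,550,261.73
EUR 2,550,261.73 × 78.062 = INR 199,078,531.17

INR 199,078,531.17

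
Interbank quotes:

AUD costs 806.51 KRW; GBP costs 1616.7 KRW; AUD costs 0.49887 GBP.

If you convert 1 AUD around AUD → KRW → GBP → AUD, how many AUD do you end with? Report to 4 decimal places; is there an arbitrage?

1.0000 (no arbitrage)

Around AUD → KRW → GBP → AUD: 1 × 806.51 ÷ 1616.7 ÷ 0.49887 = 0.999984
Product ≈ 1 (deviation 0.002%, within rounding noise).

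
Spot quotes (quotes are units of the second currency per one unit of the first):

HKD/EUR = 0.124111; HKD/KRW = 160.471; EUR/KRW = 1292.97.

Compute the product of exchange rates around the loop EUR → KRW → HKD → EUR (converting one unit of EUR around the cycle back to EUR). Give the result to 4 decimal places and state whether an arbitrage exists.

Around EUR → KRW → HKD → EUR: 1 × 1292.97 ÷ 160.471 × 0.124111 = 1.000005
Product ≈ 1 (deviation 0.000%, within rounding noise).

1.0000 (no arbitrage)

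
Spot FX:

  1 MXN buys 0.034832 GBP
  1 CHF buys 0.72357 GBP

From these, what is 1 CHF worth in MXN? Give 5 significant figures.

1 CHF × 0.72357 = 0.72357 GBP
0.72357 GBP ÷ 0.034832 = 20.7731 MXN

CHF/MXN = 20.773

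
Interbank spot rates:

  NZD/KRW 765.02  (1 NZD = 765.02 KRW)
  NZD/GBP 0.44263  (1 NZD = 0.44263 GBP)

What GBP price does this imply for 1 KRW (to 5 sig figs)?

KRW/GBP = 0.00057859

1 KRW ÷ 765.02 = 0.00130716 NZD
0.00130716 NZD × 0.44263 = 0.000578586 GBP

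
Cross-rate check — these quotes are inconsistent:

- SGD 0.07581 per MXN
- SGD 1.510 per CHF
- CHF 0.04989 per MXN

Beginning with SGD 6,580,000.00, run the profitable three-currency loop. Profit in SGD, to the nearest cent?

Profit: SGD 41,584.70

Profitable loop is SGD → CHF → MXN → SGD:
SGD 6,580,000.00 ÷ 1.510 = CHF 4,357,615.89
CHF 4,357,615.89 ÷ 0.04989 = MXN 87,344,475.73
MXN 87,344,475.73 × 0.07581 = SGD 6,621,584.70
Profit = SGD 6,621,584.70 − SGD 6,580,000.00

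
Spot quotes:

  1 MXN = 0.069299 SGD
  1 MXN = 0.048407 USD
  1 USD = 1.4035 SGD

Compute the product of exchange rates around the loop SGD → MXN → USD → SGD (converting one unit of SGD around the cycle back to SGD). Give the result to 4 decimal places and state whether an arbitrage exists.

0.9804 (arbitrage exists)

Around SGD → MXN → USD → SGD: 1 ÷ 0.069299 × 0.048407 × 1.4035 = 0.980378
Product < 1; profitable direction is SGD → USD → MXN → SGD.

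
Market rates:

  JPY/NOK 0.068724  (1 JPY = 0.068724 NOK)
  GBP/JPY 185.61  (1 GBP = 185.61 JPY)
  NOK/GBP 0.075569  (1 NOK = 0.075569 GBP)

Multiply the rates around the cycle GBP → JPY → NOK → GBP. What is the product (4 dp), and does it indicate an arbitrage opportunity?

Around GBP → JPY → NOK → GBP: 1 × 185.61 × 0.068724 × 0.075569 = 0.963948
Product < 1; profitable direction is GBP → NOK → JPY → GBP.

0.9639 (arbitrage exists)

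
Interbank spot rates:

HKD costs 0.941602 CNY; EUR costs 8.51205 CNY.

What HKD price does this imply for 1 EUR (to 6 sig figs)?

EUR/HKD = 9.03997

1 EUR × 8.51205 = 8.51205 CNY
8.51205 CNY ÷ 0.941602 = 9.03997 HKD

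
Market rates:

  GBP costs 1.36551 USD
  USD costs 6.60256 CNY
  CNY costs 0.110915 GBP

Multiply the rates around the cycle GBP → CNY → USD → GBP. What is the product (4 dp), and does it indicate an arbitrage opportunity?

Around GBP → CNY → USD → GBP: 1 ÷ 0.110915 ÷ 6.60256 ÷ 1.36551 = 1.000006
Product ≈ 1 (deviation 0.001%, within rounding noise).

1.0000 (no arbitrage)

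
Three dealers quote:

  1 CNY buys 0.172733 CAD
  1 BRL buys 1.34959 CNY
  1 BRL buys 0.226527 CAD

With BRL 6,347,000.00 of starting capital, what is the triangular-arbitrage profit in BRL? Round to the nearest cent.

Profit: BRL 184,691.92

Profitable loop is BRL → CNY → CAD → BRL:
BRL 6,347,000.00 × 1.34959 = CNY 8,565,847.73
CNY 8,565,847.73 × 0.172733 = CAD 1,479,604.58
CAD 1,479,604.58 ÷ 0.226527 = BRL 6,531,691.92
Profit = BRL 6,531,691.92 − BRL 6,347,000.00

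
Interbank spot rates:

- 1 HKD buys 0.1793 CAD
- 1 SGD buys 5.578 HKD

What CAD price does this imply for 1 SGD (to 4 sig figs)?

1 SGD × 5.578 = 5.578 HKD
5.578 HKD × 0.1793 = 1.00014 CAD

SGD/CAD = 1.000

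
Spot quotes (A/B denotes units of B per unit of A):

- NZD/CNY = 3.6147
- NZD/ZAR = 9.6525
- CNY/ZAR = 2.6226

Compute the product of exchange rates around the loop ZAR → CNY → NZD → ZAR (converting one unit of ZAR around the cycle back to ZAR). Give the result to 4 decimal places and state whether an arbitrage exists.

Around ZAR → CNY → NZD → ZAR: 1 ÷ 2.6226 ÷ 3.6147 × 9.6525 = 1.018206
Product > 1; profitable direction is ZAR → CNY → NZD → ZAR.

1.0182 (arbitrage exists)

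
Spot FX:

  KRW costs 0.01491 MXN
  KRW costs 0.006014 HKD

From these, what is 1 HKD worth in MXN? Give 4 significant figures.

1 HKD ÷ 0.006014 = 166.279 KRW
166.279 KRW × 0.01491 = 2.47922 MXN

HKD/MXN = 2.479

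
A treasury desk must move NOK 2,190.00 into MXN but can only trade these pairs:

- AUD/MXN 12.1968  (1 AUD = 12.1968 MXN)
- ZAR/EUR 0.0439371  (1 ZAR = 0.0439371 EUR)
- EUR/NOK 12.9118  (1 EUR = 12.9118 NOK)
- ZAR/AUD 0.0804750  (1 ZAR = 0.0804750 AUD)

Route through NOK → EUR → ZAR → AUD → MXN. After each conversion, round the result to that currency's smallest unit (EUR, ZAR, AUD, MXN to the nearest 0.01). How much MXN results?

NOK 2,190.00 ÷ 12.9118 = EUR 169.61
EUR 169.61 ÷ 0.0439371 = ZAR 3,860.29
ZAR 3,860.29 × 0.0804750 = AUD 310.66
AUD 310.66 × 12.1968 = MXN 3,789.06

MXN 3,789.06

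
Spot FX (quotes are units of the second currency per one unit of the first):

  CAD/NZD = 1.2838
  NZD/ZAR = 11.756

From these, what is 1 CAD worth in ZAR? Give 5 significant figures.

1 CAD × 1.2838 = 1.2838 NZD
1.2838 NZD × 11.756 = 15.0924 ZAR

CAD/ZAR = 15.092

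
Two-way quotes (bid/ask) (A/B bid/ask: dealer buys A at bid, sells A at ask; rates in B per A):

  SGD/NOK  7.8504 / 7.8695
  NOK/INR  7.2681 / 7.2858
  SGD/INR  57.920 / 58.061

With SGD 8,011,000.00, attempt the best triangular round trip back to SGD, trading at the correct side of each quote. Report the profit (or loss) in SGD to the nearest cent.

Best loop SGD → INR → NOK → SGD:
SGD 8,011,000.00 × 57.920 (sell SGD at bid) = INR 463,997,120.00
INR 463,997,120.00 ÷ 7.2858 (buy NOK at ask) = NOK 63,685,129.98
NOK 63,685,129.98 ÷ 7.8695 (buy SGD at ask) = SGD 8,092,652.64

Net profit: SGD 81,652.64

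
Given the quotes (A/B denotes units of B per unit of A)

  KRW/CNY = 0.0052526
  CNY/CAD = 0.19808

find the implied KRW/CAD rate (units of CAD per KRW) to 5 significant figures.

1 KRW × 0.0052526 = 0.0052526 CNY
0.0052526 CNY × 0.19808 = 0.00104044 CAD

KRW/CAD = 0.0010404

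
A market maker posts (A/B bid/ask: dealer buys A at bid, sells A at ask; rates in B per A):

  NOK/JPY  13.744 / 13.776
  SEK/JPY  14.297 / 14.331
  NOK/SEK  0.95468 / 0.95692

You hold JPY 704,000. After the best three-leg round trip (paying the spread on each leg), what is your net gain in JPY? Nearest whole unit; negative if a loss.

Best loop JPY → SEK → NOK → JPY:
JPY 704,000 ÷ 14.331 (buy SEK at ask) = SEK 49,124.28
SEK 49,124.28 ÷ 0.95692 (buy NOK at ask) = NOK 51,335.82
NOK 51,335.82 × 13.744 (sell NOK at bid) = JPY 705,560

Net profit: JPY 1,560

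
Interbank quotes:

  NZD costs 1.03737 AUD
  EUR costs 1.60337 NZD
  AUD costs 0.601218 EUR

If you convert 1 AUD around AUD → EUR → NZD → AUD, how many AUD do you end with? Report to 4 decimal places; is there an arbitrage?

1.0000 (no arbitrage)

Around AUD → EUR → NZD → AUD: 1 × 0.601218 × 1.60337 × 1.03737 = 0.999999
Product ≈ 1 (deviation 0.000%, within rounding noise).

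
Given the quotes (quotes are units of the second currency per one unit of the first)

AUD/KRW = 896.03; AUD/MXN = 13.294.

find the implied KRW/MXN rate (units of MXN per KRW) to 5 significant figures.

KRW/MXN = 0.014837

1 KRW ÷ 896.03 = 0.00111603 AUD
0.00111603 AUD × 13.294 = 0.0148366 MXN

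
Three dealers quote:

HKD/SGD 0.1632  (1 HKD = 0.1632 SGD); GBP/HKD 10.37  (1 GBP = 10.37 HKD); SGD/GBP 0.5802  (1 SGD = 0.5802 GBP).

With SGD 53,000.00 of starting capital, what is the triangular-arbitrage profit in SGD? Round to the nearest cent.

Profit: SGD 975.82

Profitable loop is SGD → HKD → GBP → SGD:
SGD 53,000.00 ÷ 0.1632 = HKD 324,754.90
HKD 324,754.90 ÷ 10.37 = GBP 31,316.77
GBP 31,316.77 ÷ 0.5802 = SGD 53,975.82
Profit = SGD 53,975.82 − SGD 53,000.00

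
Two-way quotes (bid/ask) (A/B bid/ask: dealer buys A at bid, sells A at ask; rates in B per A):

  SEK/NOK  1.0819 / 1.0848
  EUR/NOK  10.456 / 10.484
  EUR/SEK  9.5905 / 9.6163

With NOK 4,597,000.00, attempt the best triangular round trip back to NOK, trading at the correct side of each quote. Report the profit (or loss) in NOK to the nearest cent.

Best loop NOK → SEK → EUR → NOK:
NOK 4,597,000.00 ÷ 1.0848 (buy SEK at ask) = SEK 4,237,647.49
SEK 4,237,647.49 ÷ 9.6163 (buy EUR at ask) = EUR 440,673.39
EUR 440,673.39 × 10.456 (sell EUR at bid) = NOK 4,607,680.94

Net profit: NOK 10,680.94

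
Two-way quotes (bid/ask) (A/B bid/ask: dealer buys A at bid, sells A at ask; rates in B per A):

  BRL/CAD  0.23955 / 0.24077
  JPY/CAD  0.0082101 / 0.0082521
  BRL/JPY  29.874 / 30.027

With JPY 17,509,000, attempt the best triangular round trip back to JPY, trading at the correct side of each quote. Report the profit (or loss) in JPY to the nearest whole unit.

Best loop JPY → CAD → BRL → JPY:
JPY 17,509,000 × 0.0082101 (sell JPY at bid) = CAD 143,750.64
CAD 143,750.64 ÷ 0.24077 (buy BRL at ask) = BRL 597,045.48
BRL 597,045.48 × 29.874 (sell BRL at bid) = JPY 17,836,137

Net profit: JPY 327,137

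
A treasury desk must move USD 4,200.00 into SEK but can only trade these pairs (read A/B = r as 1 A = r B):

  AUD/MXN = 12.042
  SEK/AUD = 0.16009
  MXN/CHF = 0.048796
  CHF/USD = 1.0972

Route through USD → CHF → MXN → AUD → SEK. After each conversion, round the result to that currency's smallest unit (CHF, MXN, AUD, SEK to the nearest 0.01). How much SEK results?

USD 4,200.00 ÷ 1.0972 = CHF 3,827.93
CHF 3,827.93 ÷ 0.048796 = MXN 78,447.62
MXN 78,447.62 ÷ 12.042 = AUD 6,514.50
AUD 6,514.50 ÷ 0.16009 = SEK 40,692.74

SEK 40,692.74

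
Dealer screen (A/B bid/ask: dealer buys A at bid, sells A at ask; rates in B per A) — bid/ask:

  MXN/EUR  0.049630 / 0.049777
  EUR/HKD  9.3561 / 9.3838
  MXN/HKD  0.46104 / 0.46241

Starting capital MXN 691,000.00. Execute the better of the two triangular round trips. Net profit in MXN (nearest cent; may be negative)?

Best loop MXN → EUR → HKD → MXN:
MXN 691,000.00 × 0.049630 (sell MXN at bid) = EUR 34,294.33
EUR 34,294.33 × 9.3561 (sell EUR at bid) = HKD 320,861.18
HKD 320,861.18 ÷ 0.46241 (buy MXN at ask) = MXN 693,888.93

Net profit: MXN 2,888.93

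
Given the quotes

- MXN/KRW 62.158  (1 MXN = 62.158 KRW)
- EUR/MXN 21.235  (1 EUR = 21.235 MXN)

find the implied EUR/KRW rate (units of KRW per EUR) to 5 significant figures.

1 EUR × 21.235 = 21.235 MXN
21.235 MXN × 62.158 = 1319.93 KRW

EUR/KRW = 1319.9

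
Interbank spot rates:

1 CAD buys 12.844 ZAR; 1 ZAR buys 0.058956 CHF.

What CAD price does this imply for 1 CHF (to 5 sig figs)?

CHF/CAD = 1.3206

1 CHF ÷ 0.058956 = 16.9618 ZAR
16.9618 ZAR ÷ 12.844 = 1.3206 CAD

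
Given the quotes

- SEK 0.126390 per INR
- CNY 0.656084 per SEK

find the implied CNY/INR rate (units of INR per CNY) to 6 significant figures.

CNY/INR = 12.0595

1 CNY ÷ 0.656084 = 1.5242 SEK
1.5242 SEK ÷ 0.126390 = 12.0595 INR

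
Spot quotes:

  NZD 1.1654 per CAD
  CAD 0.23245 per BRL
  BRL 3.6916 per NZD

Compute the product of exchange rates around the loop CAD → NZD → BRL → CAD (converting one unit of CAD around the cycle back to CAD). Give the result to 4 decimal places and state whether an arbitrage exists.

Around CAD → NZD → BRL → CAD: 1 × 1.1654 × 3.6916 × 0.23245 = 1.000044
Product ≈ 1 (deviation 0.004%, within rounding noise).

1.0000 (no arbitrage)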